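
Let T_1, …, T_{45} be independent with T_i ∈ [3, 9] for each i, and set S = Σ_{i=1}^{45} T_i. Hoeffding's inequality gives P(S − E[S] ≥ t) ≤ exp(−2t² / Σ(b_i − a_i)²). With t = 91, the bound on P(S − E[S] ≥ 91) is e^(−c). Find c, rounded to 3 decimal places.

10.223

Σ(b_i − a_i)² = 45·(6)² = 1620.
c = 2t²/1620 = 2·91²/1620 = 10.2235.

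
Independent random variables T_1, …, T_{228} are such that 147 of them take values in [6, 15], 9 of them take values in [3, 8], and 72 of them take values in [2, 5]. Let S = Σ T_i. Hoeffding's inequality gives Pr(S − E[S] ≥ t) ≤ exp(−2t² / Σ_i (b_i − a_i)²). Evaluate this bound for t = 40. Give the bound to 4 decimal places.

0.7785

Σ(b_i − a_i)² = 147·9² + 9·5² + 72·3² = 12780.
Exponent = 2·40² / 12780 = 0.25039.
Bound = exp(−0.25039) = 0.77850.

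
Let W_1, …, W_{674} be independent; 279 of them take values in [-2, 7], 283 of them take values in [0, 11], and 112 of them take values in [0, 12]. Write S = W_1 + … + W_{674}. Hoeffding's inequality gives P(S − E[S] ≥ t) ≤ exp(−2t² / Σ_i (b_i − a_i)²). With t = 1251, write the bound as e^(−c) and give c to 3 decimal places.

42.894

Σ(b_i − a_i)² = 279·9² + 283·11² + 112·12² = 72970.
c = 2t² / 72970 = 2·1251² / 72970 = 42.8944.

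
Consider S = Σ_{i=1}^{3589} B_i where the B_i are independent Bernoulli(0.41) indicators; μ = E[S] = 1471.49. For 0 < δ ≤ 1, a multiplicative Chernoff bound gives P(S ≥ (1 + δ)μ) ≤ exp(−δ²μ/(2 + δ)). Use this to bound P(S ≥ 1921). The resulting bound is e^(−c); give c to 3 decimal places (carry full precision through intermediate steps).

Write 1921 = (1 + δ)μ, so δ = 1921/1471.49 − 1 = 0.3054795…
Then the exponent is δ²μ/(2 + δ) = (1921 − μ)² / (μ·(2 + δ)) = 59.560747.

59.561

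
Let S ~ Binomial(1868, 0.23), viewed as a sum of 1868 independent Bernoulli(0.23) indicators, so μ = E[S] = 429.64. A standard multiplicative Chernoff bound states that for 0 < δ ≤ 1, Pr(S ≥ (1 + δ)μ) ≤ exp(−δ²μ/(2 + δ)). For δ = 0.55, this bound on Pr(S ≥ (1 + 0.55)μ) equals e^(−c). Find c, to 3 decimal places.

c = δ²μ/(2 + δ) = 0.55²·429.64/(2 + 0.55) = 50.9671.

50.967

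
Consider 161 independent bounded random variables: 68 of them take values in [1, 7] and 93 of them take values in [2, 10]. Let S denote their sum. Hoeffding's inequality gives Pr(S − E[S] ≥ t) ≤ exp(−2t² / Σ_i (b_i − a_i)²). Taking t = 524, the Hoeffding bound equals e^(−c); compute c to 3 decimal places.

65.375

Σ(b_i − a_i)² = 68·6² + 93·8² = 8400.
c = 2t² / 8400 = 2·524² / 8400 = 65.3752.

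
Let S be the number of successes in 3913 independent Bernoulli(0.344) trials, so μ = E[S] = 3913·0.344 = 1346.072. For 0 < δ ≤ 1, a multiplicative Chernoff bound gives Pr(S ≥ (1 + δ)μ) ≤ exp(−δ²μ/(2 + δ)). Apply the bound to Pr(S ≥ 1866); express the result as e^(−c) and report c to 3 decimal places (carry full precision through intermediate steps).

Write 1866 = (1 + δ)μ, so δ = 1866/1346.072 − 1 = 0.3862557…
Then the exponent is δ²μ/(2 + δ) = (1866 − μ)² / (μ·(2 + δ)) = 84.159111.

84.159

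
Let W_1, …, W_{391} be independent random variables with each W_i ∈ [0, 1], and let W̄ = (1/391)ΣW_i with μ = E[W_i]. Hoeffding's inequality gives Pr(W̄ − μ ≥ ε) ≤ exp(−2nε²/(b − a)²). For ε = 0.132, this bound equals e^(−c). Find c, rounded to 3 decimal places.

13.626

c = 2nε²/(b − a)² = 2·391·0.132² / 1² = 13.6256.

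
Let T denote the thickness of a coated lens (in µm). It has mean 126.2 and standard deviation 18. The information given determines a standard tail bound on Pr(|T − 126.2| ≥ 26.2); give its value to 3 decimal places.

Mean and variance are known, so Chebyshev's inequality applies.
Chebyshev: Pr(|T − μ| ≥ t) ≤ Var(T)/t².
Var(T) = σ² = 18² = 324.
Bound = 324 / 686.44 = 0.4720.

0.472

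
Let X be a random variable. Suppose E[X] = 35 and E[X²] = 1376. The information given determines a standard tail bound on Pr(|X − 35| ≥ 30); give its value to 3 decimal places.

0.168

The first two moments determine the variance, so Chebyshev's inequality is the sharpest standard bound available.
Var(X) = E[X²] − (E[X])² = 1376 − 1225 = 151.
Chebyshev's inequality: Pr(|X − μ| ≥ t) ≤ Var(X)/t² = 151/900 = 0.1678.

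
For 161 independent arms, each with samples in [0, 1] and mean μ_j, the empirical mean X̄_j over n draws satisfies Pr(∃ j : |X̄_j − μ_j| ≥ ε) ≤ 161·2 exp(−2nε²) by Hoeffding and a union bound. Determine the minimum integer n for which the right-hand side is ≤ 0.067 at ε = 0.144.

205

Need 2·161·exp(−2nε²) ≤ 0.067, i.e. exp(−2nε²) ≤ 0.067/322.
So 2nε² ≥ ln(322/0.067) = 8.477614.
Hence n ≥ 8.477614/(2·0.144²) = 204.418.
The smallest integer n is 205.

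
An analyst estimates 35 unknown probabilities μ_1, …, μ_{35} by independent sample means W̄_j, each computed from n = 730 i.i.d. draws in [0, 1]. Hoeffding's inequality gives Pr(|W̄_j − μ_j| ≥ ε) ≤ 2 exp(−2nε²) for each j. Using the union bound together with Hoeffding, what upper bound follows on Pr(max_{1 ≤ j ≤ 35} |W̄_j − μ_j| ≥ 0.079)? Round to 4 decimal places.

0.0077

Per-experiment Hoeffding bound: 2·exp(−2·730·0.079²) = 2·exp(−9.11186) = 0.0002207.
Union bound over 35 events: 35·0.0002207 = 0.00772.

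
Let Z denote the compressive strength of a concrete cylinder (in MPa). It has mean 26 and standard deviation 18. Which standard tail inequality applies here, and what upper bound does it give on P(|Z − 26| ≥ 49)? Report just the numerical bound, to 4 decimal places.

0.1349

Mean and variance are known, so Chebyshev's inequality applies.
Chebyshev: P(|Z − μ| ≥ t) ≤ Var(Z)/t².
Var(Z) = σ² = 18² = 324.
Bound = 324 / 2401 = 0.1349.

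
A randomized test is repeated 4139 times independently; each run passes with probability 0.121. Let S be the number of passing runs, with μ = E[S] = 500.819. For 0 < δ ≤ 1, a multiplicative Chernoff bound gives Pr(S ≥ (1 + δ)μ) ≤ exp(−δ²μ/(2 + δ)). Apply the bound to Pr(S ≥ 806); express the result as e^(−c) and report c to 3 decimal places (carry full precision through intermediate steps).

71.269

Write 806 = (1 + δ)μ, so δ = 806/500.819 − 1 = 0.6093639…
Then the exponent is δ²μ/(2 + δ) = (806 − μ)² / (μ·(2 + δ)) = 71.268816.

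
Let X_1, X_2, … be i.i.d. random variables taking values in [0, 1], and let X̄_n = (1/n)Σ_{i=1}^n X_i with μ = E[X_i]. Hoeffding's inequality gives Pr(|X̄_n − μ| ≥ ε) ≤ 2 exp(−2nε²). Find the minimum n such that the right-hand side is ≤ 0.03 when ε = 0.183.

Require 2·exp(−2nε²) ≤ 0.03, i.e. 2nε² ≥ ln(2/0.03) = 4.199705.
So n ≥ 4.199705 / (2·0.183²) = 62.703.
The smallest integer n is 63.

63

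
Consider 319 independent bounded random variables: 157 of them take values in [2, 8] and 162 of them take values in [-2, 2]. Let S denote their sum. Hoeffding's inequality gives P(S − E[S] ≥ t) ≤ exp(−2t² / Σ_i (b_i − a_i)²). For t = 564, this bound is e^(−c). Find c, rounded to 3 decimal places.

Σ(b_i − a_i)² = 157·6² + 162·4² = 8244.
c = 2t² / 8244 = 2·564² / 8244 = 77.1703.

77.170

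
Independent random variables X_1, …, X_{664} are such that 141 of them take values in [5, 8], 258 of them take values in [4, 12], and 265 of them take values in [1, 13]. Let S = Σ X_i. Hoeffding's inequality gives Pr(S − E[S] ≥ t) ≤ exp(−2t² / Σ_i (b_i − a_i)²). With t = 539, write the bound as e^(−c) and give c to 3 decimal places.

10.387

Σ(b_i − a_i)² = 141·3² + 258·8² + 265·12² = 55941.
c = 2t² / 55941 = 2·539² / 55941 = 10.3867.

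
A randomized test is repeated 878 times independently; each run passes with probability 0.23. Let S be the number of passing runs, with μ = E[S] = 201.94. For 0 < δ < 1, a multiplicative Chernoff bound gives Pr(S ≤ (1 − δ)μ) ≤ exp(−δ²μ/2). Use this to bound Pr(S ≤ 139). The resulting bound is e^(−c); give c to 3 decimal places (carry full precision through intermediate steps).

9.808

Write 139 = (1 − δ)μ, so δ = 1 − 139/201.94 = 0.3116767…
Then the exponent is δ²μ/2 = (μ − 139)²/(2μ) = 9.808467.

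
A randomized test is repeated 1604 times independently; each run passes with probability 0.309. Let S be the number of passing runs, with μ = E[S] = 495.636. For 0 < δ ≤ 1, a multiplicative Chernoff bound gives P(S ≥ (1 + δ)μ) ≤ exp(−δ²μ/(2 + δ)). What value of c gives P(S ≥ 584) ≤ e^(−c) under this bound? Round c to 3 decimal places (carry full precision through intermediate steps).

Write 584 = (1 + δ)μ, so δ = 584/495.636 − 1 = 0.1782841…
Then the exponent is δ²μ/(2 + δ) = (584 − μ)² / (μ·(2 + δ)) = 7.232249.

7.232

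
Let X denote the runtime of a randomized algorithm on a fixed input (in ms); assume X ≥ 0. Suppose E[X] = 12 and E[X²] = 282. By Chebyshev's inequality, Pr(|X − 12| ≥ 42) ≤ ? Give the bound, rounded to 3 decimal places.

0.078

Var(X) = E[X²] − (E[X])² = 282 − 144 = 138.
Chebyshev's inequality: Pr(|X − μ| ≥ t) ≤ Var(X)/t² = 138/1764 = 0.0782.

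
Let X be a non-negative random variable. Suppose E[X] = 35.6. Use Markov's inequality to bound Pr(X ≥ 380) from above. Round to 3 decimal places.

0.094

Markov's inequality: for a non-negative random variable, Pr(X ≥ a) ≤ E[X]/a.
Here E[X] = 35.6 and a = 380, so the bound is 35.6/380 = 0.0937.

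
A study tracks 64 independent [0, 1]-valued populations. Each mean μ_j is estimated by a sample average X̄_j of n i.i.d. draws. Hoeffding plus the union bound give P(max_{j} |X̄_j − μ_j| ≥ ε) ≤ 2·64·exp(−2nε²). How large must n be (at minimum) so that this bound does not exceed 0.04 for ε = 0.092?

477

Need 2·64·exp(−2nε²) ≤ 0.04, i.e. exp(−2nε²) ≤ 0.04/128.
So 2nε² ≥ ln(128/0.04) = 8.070906.
Hence n ≥ 8.070906/(2·0.092²) = 476.778.
The smallest integer n is 477.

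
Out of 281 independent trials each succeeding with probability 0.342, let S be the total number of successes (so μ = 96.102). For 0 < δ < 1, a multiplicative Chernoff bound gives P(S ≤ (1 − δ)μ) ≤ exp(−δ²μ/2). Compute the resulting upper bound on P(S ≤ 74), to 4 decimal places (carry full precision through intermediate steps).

0.0787

Write 74 = (1 − δ)μ, so δ = 1 − 74/96.102 = 0.2299848…
Then the exponent is δ²μ/2 = (μ − 74)²/(2μ) = 2.541562.
Bound = exp(−2.541562) = 0.07874.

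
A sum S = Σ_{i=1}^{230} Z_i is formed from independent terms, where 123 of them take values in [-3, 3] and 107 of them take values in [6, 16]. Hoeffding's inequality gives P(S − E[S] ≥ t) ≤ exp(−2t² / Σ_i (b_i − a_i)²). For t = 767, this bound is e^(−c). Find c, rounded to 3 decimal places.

77.775

Σ(b_i − a_i)² = 123·6² + 107·10² = 15128.
c = 2t² / 15128 = 2·767² / 15128 = 77.7749.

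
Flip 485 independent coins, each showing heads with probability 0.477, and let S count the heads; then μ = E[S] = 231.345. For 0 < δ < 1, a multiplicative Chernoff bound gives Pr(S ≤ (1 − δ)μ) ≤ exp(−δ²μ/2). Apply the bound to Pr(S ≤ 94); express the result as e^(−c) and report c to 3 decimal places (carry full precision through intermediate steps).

Write 94 = (1 − δ)μ, so δ = 1 − 94/231.345 = 0.5936804…
Then the exponent is δ²μ/2 = (μ − 94)²/(2μ) = 40.769520.

40.770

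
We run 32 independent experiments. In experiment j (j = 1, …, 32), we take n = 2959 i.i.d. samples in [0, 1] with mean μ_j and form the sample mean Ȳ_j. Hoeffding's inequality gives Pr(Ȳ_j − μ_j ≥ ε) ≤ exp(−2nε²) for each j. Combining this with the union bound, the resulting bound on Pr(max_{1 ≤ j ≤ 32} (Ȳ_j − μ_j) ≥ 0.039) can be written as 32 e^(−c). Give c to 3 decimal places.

9.001

Union bound over the 32 events: Pr(max_{1 ≤ j ≤ 32} (Ȳ_j − μ_j) ≥ 0.039) ≤ 32·exp(−2nε²) = 32 exp(−2·2959·0.039²).
So c = 2·2959·0.039² = 9.0013.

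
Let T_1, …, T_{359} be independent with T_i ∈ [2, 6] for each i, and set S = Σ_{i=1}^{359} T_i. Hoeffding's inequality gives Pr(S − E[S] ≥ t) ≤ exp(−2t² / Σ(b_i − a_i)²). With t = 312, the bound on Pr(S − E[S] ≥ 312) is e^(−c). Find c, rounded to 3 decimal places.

Σ(b_i − a_i)² = 359·(4)² = 5744.
c = 2t²/5744 = 2·312²/5744 = 33.8942.

33.894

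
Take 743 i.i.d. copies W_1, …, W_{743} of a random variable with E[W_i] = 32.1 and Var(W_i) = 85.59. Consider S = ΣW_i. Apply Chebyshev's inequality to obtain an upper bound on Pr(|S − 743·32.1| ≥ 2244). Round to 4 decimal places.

Var(S) = n·Var(W_i) = 743·85.59 = 63593.37.
Chebyshev: Pr(|S − 743·32.1| ≥ 2244) ≤ Var(S)/2244² = 63593.37/5035536 = 0.0126.

0.0126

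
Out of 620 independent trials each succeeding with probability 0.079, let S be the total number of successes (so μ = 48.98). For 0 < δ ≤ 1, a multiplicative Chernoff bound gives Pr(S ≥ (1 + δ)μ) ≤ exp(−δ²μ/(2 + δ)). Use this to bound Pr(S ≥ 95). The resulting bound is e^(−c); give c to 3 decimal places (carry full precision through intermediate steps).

14.709

Write 95 = (1 + δ)μ, so δ = 95/48.98 − 1 = 0.9395672…
Then the exponent is δ²μ/(2 + δ) = (95 − μ)² / (μ·(2 + δ)) = 14.709268.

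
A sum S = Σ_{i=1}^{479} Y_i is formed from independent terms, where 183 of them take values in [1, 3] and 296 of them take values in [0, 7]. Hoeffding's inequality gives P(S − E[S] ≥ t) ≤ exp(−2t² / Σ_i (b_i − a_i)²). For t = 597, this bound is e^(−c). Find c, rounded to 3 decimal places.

Σ(b_i − a_i)² = 183·2² + 296·7² = 15236.
c = 2t² / 15236 = 2·597² / 15236 = 46.7851.

46.785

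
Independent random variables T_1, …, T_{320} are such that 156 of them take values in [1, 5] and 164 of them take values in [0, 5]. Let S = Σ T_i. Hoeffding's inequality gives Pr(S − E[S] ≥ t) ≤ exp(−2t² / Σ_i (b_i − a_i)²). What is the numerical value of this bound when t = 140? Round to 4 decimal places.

Σ(b_i − a_i)² = 156·4² + 164·5² = 6596.
Exponent = 2·140² / 6596 = 5.94300.
Bound = exp(−5.94300) = 0.00262.

0.0026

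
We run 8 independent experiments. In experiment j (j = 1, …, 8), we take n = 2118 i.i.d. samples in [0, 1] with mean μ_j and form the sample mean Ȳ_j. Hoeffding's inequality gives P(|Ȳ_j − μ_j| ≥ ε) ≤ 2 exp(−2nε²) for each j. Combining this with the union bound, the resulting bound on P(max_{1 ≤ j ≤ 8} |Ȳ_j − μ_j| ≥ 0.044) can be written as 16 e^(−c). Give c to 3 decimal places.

8.201

Union bound over the 8 events: P(max_{1 ≤ j ≤ 8} |Ȳ_j − μ_j| ≥ 0.044) ≤ 8·2·exp(−2nε²) = 16 exp(−2·2118·0.044²).
So c = 2·2118·0.044² = 8.2009.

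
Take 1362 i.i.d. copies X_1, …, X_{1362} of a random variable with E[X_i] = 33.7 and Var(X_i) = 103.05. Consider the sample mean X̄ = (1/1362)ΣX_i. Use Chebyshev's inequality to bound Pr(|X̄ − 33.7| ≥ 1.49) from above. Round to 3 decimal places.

Var(X̄) = Var(X_i)/n = 103.05/1362 = 0.075661.
Chebyshev: Pr(|X̄ − 33.7| ≥ 1.49) ≤ Var(X̄)/(1.49)² = 103.05/(1362·1.49²) = 0.0341.

0.034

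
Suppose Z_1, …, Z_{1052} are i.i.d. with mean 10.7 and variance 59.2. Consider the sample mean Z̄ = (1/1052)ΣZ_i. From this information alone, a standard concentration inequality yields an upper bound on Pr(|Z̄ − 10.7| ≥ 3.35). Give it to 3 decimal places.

With mean and variance of each term known, Chebyshev's inequality bounds the deviation of the sum (or sample mean).
Var(Z̄) = Var(Z_i)/n = 59.2/1052 = 0.056274.
Chebyshev: Pr(|Z̄ − 10.7| ≥ 3.35) ≤ Var(Z̄)/(3.35)² = 59.2/(1052·3.35²) = 0.0050.

0.005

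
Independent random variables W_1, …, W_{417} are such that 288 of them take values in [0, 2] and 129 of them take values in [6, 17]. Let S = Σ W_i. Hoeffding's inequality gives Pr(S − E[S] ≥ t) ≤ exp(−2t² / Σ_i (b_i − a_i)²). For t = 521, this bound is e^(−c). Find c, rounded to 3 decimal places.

32.390

Σ(b_i − a_i)² = 288·2² + 129·11² = 16761.
c = 2t² / 16761 = 2·521² / 16761 = 32.3896.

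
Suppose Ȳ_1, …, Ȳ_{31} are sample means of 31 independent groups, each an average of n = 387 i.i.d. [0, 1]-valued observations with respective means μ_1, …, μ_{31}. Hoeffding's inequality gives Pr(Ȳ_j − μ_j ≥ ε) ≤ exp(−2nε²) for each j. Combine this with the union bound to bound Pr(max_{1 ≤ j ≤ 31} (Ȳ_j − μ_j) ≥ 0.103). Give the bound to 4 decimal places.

Per-experiment Hoeffding bound: exp(−2·387·0.103²) = exp(−8.21137) = 0.00027155.
Union bound over 31 events: 31·0.00027155 = 0.00842.

0.0084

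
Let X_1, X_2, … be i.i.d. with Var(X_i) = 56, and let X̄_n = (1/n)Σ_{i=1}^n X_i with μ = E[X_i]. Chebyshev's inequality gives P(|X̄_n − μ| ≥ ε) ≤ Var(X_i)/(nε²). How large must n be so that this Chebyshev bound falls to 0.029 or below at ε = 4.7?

88

Require 56/(n·4.7²) ≤ 0.029, i.e. n ≥ 56/(0.029·4.7²) = 87.417.
The smallest integer n is 88.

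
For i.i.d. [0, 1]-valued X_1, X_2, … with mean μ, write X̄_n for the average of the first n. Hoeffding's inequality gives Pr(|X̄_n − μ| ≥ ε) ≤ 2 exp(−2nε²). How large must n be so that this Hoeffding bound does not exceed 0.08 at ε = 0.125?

Require 2·exp(−2nε²) ≤ 0.08, i.e. 2nε² ≥ ln(2/0.08) = 3.218876.
So n ≥ 3.218876 / (2·0.125²) = 103.004.
The smallest integer n is 104.

104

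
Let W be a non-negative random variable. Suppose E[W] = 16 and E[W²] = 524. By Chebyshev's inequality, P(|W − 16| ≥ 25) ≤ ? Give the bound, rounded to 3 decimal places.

0.429

Var(W) = E[W²] − (E[W])² = 524 − 256 = 268.
Chebyshev's inequality: P(|W − μ| ≥ t) ≤ Var(W)/t² = 268/625 = 0.4288.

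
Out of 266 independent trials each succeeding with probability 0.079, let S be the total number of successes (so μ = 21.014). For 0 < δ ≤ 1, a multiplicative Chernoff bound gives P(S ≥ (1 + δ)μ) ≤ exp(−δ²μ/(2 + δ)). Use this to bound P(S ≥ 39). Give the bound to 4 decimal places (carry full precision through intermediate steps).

0.0046

Write 39 = (1 + δ)μ, so δ = 39/21.014 − 1 = 0.8559056…
Then the exponent is δ²μ/(2 + δ) = (39 − μ)² / (μ·(2 + δ)) = 5.390346.
Bound = exp(−5.390346) = 0.00456.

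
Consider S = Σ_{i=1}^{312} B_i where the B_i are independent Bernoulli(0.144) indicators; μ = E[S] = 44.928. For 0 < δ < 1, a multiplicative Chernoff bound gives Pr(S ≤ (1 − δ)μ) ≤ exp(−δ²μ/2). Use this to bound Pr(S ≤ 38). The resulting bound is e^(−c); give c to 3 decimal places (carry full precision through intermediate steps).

0.534

Write 38 = (1 − δ)μ, so δ = 1 − 38/44.928 = 0.1542023…
Then the exponent is δ²μ/2 = (μ − 38)²/(2μ) = 0.534157.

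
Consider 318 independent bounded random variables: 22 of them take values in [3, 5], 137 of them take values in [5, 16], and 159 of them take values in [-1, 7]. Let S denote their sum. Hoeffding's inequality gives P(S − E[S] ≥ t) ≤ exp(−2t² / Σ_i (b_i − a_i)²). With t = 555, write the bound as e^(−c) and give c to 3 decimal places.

22.952

Σ(b_i − a_i)² = 22·2² + 137·11² + 159·8² = 26841.
c = 2t² / 26841 = 2·555² / 26841 = 22.9518.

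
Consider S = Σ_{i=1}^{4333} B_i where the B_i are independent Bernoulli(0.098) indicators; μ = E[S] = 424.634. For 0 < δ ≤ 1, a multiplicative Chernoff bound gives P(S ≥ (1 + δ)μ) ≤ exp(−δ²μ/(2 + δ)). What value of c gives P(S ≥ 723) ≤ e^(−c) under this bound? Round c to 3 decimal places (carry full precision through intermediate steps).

Write 723 = (1 + δ)μ, so δ = 723/424.634 − 1 = 0.7026427…
Then the exponent is δ²μ/(2 + δ) = (723 − μ)² / (μ·(2 + δ)) = 77.570262.

77.570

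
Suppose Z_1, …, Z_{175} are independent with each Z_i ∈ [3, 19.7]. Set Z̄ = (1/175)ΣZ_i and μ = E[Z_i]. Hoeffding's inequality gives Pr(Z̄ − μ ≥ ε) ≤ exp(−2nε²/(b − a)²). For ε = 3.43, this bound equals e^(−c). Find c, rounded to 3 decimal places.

c = 2nε²/(b − a)² = 2·175·3.43² / 16.7² = 14.7647.

14.765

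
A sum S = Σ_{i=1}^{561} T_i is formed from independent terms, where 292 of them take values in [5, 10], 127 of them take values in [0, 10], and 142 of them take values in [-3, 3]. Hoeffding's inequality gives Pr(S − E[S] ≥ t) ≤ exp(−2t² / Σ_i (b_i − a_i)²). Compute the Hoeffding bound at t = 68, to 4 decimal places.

Σ(b_i − a_i)² = 292·5² + 127·10² + 142·6² = 25112.
Exponent = 2·68² / 25112 = 0.36827.
Bound = exp(−0.36827) = 0.69193.

0.6919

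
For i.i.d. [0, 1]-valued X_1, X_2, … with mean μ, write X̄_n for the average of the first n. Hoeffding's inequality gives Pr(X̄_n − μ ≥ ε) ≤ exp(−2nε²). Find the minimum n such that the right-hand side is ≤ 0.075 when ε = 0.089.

Require exp(−2nε²) ≤ 0.075, i.e. 2nε² ≥ ln(1/0.075) = 2.590267.
So n ≥ 2.590267 / (2·0.089²) = 163.506.
The smallest integer n is 164.

164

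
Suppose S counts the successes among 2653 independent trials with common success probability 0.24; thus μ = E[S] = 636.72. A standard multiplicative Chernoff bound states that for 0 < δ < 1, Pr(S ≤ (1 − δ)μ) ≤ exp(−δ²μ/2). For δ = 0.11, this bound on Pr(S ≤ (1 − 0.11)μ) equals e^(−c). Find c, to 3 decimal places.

3.852

c = δ²μ/2 = 0.11²·636.72/2 = 3.8522.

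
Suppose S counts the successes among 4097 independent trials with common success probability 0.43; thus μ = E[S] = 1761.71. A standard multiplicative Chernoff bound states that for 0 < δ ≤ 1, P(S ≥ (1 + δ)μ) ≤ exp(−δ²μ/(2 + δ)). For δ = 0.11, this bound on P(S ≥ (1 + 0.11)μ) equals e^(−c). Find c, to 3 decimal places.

c = δ²μ/(2 + δ) = 0.11²·1761.71/(2 + 0.11) = 10.1027.

10.103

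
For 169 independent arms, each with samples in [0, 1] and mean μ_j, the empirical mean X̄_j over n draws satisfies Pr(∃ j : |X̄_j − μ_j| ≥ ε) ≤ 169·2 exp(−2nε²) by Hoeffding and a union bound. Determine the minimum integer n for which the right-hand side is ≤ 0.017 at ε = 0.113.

Need 2·169·exp(−2nε²) ≤ 0.017, i.e. exp(−2nε²) ≤ 0.017/338.
So 2nε² ≥ ln(338/0.017) = 9.897588.
Hence n ≥ 9.897588/(2·0.113²) = 387.563.
The smallest integer n is 388.

388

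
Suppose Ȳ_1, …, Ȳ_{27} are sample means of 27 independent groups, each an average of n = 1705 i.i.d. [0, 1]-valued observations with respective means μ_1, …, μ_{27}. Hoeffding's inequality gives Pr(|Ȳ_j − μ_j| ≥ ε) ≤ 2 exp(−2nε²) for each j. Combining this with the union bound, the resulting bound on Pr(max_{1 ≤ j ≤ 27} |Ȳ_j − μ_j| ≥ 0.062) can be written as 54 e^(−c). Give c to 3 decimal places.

Union bound over the 27 events: Pr(max_{1 ≤ j ≤ 27} |Ȳ_j − μ_j| ≥ 0.062) ≤ 27·2·exp(−2nε²) = 54 exp(−2·1705·0.062²).
So c = 2·1705·0.062² = 13.1080.

13.108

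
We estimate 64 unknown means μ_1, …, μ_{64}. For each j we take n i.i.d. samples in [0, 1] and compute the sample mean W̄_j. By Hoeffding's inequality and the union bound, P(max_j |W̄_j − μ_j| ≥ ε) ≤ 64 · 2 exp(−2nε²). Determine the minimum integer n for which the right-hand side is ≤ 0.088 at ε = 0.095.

404

Need 2·64·exp(−2nε²) ≤ 0.088, i.e. exp(−2nε²) ≤ 0.088/128.
So 2nε² ≥ ln(128/0.088) = 7.282449.
Hence n ≥ 7.282449/(2·0.095²) = 403.460.
The smallest integer n is 404.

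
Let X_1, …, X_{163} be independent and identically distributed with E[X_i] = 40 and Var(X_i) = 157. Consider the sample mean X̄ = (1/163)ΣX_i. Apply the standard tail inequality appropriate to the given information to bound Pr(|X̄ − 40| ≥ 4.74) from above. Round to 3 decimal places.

With mean and variance of each term known, Chebyshev's inequality bounds the deviation of the sum (or sample mean).
Var(X̄) = Var(X_i)/n = 157/163 = 0.96319.
Chebyshev: Pr(|X̄ − 40| ≥ 4.74) ≤ Var(X̄)/(4.74)² = 157/(163·4.74²) = 0.0429.

0.043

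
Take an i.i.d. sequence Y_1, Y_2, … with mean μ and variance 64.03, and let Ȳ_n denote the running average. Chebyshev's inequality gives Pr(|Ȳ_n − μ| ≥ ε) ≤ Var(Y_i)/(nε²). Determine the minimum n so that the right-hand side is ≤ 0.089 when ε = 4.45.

37

Require 64.03/(n·4.45²) ≤ 0.089, i.e. n ≥ 64.03/(0.089·4.45²) = 36.331.
The smallest integer n is 37.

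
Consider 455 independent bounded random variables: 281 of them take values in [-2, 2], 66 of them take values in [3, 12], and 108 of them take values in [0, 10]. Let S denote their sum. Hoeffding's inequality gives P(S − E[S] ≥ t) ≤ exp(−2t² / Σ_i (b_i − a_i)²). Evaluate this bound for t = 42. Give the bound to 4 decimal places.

Σ(b_i − a_i)² = 281·4² + 66·9² + 108·10² = 20642.
Exponent = 2·42² / 20642 = 0.17091.
Bound = exp(−0.17091) = 0.84289.

0.8429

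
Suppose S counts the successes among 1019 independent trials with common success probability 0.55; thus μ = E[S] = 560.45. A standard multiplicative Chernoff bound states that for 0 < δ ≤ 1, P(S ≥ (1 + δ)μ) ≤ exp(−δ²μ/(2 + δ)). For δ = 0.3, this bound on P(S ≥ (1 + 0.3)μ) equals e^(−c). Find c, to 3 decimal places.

c = δ²μ/(2 + δ) = 0.3²·560.45/(2 + 0.3) = 21.9307.

21.931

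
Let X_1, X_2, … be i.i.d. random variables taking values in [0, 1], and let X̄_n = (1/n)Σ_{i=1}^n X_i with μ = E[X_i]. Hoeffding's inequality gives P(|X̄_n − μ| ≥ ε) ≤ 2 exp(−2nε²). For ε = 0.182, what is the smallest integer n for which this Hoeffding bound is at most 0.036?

61

Require 2·exp(−2nε²) ≤ 0.036, i.e. 2nε² ≥ ln(2/0.036) = 4.017384.
So n ≥ 4.017384 / (2·0.182²) = 60.642.
The smallest integer n is 61.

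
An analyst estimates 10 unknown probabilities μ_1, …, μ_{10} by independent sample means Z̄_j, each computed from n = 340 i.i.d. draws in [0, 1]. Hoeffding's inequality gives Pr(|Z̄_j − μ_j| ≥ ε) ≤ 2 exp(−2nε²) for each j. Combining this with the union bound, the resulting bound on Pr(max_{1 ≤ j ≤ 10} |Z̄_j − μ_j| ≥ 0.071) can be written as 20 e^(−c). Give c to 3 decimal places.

Union bound over the 10 events: Pr(max_{1 ≤ j ≤ 10} |Z̄_j − μ_j| ≥ 0.071) ≤ 10·2·exp(−2nε²) = 20 exp(−2·340·0.071²).
So c = 2·340·0.071² = 3.4279.

3.428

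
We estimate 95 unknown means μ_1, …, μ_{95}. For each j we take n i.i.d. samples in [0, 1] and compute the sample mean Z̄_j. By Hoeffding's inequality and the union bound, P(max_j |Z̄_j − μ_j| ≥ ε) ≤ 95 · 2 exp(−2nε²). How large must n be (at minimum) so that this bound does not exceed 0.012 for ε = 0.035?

Need 2·95·exp(−2nε²) ≤ 0.012, i.e. exp(−2nε²) ≤ 0.012/190.
So 2nε² ≥ ln(190/0.012) = 9.669873.
Hence n ≥ 9.669873/(2·0.035²) = 3946.887.
The smallest integer n is 3947.

3947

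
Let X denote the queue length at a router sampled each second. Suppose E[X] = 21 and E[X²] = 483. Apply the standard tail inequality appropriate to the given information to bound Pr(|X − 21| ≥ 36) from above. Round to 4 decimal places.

The first two moments determine the variance, so Chebyshev's inequality is the sharpest standard bound available.
Var(X) = E[X²] − (E[X])² = 483 − 441 = 42.
Chebyshev's inequality: Pr(|X − μ| ≥ t) ≤ Var(X)/t² = 42/1296 = 0.0324.

0.0324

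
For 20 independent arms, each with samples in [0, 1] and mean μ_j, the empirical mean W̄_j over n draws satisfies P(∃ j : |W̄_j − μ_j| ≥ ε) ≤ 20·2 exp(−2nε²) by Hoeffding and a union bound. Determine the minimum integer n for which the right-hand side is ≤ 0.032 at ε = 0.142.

177

Need 2·20·exp(−2nε²) ≤ 0.032, i.e. exp(−2nε²) ≤ 0.032/40.
So 2nε² ≥ ln(40/0.032) = 7.130899.
Hence n ≥ 7.130899/(2·0.142²) = 176.823.
The smallest integer n is 177.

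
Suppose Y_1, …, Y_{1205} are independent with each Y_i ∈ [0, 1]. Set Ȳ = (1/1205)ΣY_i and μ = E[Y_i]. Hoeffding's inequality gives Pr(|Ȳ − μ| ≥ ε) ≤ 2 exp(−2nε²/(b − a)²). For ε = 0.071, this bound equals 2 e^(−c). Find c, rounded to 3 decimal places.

12.149

c = 2nε²/(b − a)² = 2·1205·0.071² / 1² = 12.1488.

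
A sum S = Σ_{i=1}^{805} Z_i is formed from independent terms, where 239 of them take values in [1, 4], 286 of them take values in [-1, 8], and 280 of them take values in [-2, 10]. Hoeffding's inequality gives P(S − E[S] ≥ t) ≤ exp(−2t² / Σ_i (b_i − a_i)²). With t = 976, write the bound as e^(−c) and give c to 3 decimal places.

Σ(b_i − a_i)² = 239·3² + 286·9² + 280·12² = 65637.
c = 2t² / 65637 = 2·976² / 65637 = 29.0256.

29.026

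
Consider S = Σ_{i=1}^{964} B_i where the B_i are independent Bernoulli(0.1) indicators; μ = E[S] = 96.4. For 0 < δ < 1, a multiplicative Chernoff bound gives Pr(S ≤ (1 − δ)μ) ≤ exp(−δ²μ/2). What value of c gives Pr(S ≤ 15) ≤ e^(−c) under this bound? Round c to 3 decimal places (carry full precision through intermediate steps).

Write 15 = (1 − δ)μ, so δ = 1 − 15/96.4 = 0.8443983…
Then the exponent is δ²μ/2 = (μ − 15)²/(2μ) = 34.367012.

34.367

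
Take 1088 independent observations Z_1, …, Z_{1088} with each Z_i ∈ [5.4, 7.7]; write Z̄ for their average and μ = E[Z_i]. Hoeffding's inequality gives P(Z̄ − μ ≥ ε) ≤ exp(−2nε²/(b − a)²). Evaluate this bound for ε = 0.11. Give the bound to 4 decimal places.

0.0069

Exponent: 2nε²/(b − a)² = 2·1088·0.11² / 2.3² = 4.97724.
Bound = exp(−4.97724) = 0.00689.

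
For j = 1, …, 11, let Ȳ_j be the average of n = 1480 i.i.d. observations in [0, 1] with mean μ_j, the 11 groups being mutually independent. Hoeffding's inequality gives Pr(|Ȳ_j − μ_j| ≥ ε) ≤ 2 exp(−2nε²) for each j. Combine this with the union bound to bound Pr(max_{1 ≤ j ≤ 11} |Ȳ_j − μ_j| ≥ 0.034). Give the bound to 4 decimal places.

Per-experiment Hoeffding bound: 2·exp(−2·1480·0.034²) = 2·exp(−3.42176) = 0.06531.
Union bound over 11 events: 11·0.06531 = 0.71841.

0.7184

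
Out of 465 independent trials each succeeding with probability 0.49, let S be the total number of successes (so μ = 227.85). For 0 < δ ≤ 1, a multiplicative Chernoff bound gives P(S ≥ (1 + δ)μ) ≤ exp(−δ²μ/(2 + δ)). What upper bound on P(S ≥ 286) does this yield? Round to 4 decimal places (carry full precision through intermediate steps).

0.0014

Write 286 = (1 + δ)μ, so δ = 286/227.85 − 1 = 0.2552118…
Then the exponent is δ²μ/(2 + δ) = (286 − μ)² / (μ·(2 + δ)) = 6.580563.
Bound = exp(−6.580563) = 0.00139.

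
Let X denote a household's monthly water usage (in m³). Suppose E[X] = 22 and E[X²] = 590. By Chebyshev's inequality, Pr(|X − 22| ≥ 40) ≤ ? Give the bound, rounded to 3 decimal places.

Var(X) = E[X²] − (E[X])² = 590 − 484 = 106.
Chebyshev's inequality: Pr(|X − μ| ≥ t) ≤ Var(X)/t² = 106/1600 = 0.0663.

0.066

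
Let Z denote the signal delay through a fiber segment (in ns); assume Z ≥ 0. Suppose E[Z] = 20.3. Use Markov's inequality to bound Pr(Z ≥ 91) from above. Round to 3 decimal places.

Markov's inequality: for a non-negative random variable, Pr(Z ≥ a) ≤ E[Z]/a.
Here E[Z] = 20.3 and a = 91, so the bound is 20.3/91 = 0.2231.

0.223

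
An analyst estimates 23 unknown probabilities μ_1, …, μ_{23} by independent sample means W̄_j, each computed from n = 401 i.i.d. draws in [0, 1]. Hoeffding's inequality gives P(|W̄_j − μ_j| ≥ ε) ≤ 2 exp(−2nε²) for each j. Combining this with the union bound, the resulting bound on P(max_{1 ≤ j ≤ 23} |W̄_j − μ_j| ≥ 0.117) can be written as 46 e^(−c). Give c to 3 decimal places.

Union bound over the 23 events: P(max_{1 ≤ j ≤ 23} |W̄_j − μ_j| ≥ 0.117) ≤ 23·2·exp(−2nε²) = 46 exp(−2·401·0.117²).
So c = 2·401·0.117² = 10.9786.

10.979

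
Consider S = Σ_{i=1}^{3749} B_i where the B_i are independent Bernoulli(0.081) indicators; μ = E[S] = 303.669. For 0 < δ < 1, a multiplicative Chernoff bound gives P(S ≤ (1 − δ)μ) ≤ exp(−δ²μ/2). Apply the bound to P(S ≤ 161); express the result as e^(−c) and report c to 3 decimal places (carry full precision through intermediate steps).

Write 161 = (1 − δ)μ, so δ = 1 − 161/303.669 = 0.4698175…
Then the exponent is δ²μ/2 = (μ − 161)²/(2μ) = 33.514194.

33.514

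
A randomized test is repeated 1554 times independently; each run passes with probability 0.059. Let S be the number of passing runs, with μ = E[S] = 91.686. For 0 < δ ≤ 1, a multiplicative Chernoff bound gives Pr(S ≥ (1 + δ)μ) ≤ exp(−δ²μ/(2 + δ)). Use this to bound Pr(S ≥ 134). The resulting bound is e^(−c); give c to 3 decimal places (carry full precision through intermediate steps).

Write 134 = (1 + δ)μ, so δ = 134/91.686 − 1 = 0.4615099…
Then the exponent is δ²μ/(2 + δ) = (134 − μ)² / (μ·(2 + δ)) = 7.933477.

7.933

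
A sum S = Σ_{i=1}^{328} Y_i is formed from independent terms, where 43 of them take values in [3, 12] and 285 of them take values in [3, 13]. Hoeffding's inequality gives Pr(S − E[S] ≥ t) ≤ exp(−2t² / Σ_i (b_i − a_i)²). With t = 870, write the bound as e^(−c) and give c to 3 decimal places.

Σ(b_i − a_i)² = 43·9² + 285·10² = 31983.
c = 2t² / 31983 = 2·870² / 31983 = 47.3314.

47.331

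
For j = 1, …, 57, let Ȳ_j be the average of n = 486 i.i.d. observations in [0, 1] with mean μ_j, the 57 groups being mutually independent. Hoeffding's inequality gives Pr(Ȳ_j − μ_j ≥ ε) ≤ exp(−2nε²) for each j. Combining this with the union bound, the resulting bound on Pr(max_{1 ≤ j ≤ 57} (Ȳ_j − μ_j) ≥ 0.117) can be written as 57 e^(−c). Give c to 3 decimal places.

Union bound over the 57 events: Pr(max_{1 ≤ j ≤ 57} (Ȳ_j − μ_j) ≥ 0.117) ≤ 57·exp(−2nε²) = 57 exp(−2·486·0.117²).
So c = 2·486·0.117² = 13.3057.

13.306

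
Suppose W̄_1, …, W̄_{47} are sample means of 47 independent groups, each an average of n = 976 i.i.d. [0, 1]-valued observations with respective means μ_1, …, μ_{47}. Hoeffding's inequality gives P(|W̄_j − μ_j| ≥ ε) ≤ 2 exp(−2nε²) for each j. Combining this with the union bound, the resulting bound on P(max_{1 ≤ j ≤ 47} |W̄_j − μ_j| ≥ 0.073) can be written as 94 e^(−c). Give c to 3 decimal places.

Union bound over the 47 events: P(max_{1 ≤ j ≤ 47} |W̄_j − μ_j| ≥ 0.073) ≤ 47·2·exp(−2nε²) = 94 exp(−2·976·0.073²).
So c = 2·976·0.073² = 10.4022.

10.402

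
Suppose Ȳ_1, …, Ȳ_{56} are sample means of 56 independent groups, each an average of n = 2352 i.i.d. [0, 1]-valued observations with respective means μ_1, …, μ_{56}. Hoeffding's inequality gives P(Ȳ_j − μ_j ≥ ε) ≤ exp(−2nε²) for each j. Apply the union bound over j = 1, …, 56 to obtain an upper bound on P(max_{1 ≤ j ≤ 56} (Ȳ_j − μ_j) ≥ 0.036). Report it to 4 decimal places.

0.1261

Per-experiment Hoeffding bound: exp(−2·2352·0.036²) = exp(−6.09638) = 0.002251.
Union bound over 56 events: 56·0.002251 = 0.12606.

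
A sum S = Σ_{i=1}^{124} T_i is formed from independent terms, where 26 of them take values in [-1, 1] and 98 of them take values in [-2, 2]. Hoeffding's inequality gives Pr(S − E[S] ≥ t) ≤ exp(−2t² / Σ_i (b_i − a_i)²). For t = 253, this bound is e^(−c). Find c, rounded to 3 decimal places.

76.566

Σ(b_i − a_i)² = 26·2² + 98·4² = 1672.
c = 2t² / 1672 = 2·253² / 1672 = 76.5658.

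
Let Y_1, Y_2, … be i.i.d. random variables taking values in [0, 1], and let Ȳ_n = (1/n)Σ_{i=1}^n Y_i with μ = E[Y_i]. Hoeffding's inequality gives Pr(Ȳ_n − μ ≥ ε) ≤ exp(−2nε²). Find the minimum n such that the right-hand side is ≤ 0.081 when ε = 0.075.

Require exp(−2nε²) ≤ 0.081, i.e. 2nε² ≥ ln(1/0.081) = 2.513306.
So n ≥ 2.513306 / (2·0.075²) = 223.405.
The smallest integer n is 224.

224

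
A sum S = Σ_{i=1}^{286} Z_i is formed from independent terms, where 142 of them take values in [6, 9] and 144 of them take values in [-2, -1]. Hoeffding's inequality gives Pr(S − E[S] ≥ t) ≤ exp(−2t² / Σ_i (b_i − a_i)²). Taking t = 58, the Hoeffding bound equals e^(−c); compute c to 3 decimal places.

Σ(b_i − a_i)² = 142·3² + 144·1² = 1422.
c = 2t² / 1422 = 2·58² / 1422 = 4.7314.

4.731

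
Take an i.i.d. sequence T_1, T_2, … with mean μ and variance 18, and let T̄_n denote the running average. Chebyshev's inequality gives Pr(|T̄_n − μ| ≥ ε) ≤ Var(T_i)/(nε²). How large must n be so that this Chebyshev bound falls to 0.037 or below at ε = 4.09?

30

Require 18/(n·4.09²) ≤ 0.037, i.e. n ≥ 18/(0.037·4.09²) = 29.082.
The smallest integer n is 30.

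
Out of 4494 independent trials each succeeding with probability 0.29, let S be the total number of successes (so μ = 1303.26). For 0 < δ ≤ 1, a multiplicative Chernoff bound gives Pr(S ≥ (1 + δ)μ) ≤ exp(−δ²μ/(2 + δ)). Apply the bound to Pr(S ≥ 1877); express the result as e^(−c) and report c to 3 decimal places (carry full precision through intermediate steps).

103.507

Write 1877 = (1 + δ)μ, so δ = 1877/1303.26 − 1 = 0.4402345…
Then the exponent is δ²μ/(2 + δ) = (1877 − μ)² / (μ·(2 + δ)) = 103.506502.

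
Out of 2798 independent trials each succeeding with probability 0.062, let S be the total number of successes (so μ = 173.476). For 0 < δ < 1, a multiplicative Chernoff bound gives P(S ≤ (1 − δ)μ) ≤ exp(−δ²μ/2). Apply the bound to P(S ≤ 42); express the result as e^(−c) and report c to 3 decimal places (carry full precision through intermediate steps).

Write 42 = (1 − δ)μ, so δ = 1 − 42/173.476 = 0.7578916…
Then the exponent is δ²μ/2 = (μ − 42)²/(2μ) = 49.822277.

49.822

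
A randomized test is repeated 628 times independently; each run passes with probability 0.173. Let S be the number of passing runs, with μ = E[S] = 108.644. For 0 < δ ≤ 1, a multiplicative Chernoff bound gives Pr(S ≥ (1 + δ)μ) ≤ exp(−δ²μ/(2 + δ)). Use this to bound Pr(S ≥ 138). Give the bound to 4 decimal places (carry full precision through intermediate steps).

0.0304

Write 138 = (1 + δ)μ, so δ = 138/108.644 − 1 = 0.2702036…
Then the exponent is δ²μ/(2 + δ) = (138 − μ)² / (μ·(2 + δ)) = 3.494002.
Bound = exp(−3.494002) = 0.03038.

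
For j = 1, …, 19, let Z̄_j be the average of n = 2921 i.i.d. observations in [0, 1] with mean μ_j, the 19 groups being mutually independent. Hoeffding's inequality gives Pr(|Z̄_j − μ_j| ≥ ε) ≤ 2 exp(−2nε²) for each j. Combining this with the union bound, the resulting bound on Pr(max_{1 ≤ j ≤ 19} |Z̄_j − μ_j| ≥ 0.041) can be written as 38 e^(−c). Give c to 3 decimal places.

9.820

Union bound over the 19 events: Pr(max_{1 ≤ j ≤ 19} |Z̄_j − μ_j| ≥ 0.041) ≤ 19·2·exp(−2nε²) = 38 exp(−2·2921·0.041²).
So c = 2·2921·0.041² = 9.8204.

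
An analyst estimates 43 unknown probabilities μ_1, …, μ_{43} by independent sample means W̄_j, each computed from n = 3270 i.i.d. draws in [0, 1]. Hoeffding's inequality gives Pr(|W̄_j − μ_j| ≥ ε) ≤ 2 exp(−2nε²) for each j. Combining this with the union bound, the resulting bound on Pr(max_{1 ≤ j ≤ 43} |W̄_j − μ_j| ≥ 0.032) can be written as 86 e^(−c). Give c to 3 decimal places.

6.697

Union bound over the 43 events: Pr(max_{1 ≤ j ≤ 43} |W̄_j − μ_j| ≥ 0.032) ≤ 43·2·exp(−2nε²) = 86 exp(−2·3270·0.032²).
So c = 2·3270·0.032² = 6.6970.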